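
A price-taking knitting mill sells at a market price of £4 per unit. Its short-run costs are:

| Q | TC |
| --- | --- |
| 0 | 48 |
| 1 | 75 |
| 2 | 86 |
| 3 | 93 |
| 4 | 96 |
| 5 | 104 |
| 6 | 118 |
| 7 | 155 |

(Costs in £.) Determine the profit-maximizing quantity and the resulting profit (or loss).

Q = 0 (shut down); profit = -£48

Compute π = P·Q − TC at each output: Q=0: -48; Q=1: -71; Q=2: -78; Q=3: -81; Q=4: -80; Q=5: -84; Q=6: -94; Q=7: -127.
Profit is highest at Q = 0. Equivalently, the lowest AVC in the table is 56/5 ≈ £11.20 at Q = 5, and P = £4 falls below it — price never covers variable cost, so the firm shuts down and loses only its fixed cost.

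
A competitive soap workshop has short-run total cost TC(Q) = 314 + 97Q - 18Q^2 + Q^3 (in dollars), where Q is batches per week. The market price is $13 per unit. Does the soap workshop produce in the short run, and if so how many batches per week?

Strip out fixed cost: VC = 97Q - 18Q^2 + Q^3. Then AVC = 97 - 18Q + Q^2 and MC = 97 - 36Q + 3Q^2.
AVC is minimized where dAVC/dQ = -18 + 2Q = 0, at Q = 9; min AVC = 97 - 18·9 + 9^2 = $16.
P = $13 lies below min AVC = $16; no output level covers variable cost.
Best response: produce nothing and absorb the $314 fixed cost.

Shut down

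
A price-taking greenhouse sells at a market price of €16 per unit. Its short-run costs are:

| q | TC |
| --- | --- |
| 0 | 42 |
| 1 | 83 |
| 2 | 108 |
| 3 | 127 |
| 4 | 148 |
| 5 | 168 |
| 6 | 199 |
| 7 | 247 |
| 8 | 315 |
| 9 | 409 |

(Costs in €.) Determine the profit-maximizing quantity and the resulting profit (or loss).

q = 0 (shut down); profit = -€42

Compute π = P·q − TC at each output: q=0: -42; q=1: -67; q=2: -76; q=3: -79; q=4: -84; q=5: -88; q=6: -103; q=7: -135; q=8: -187; q=9: -265.
Profit is highest at q = 0. Equivalently, the lowest AVC in the table is 126/5 ≈ €25.20 at q = 5, and P = €16 falls below it — price never covers variable cost, so the firm shuts down and loses only its fixed cost.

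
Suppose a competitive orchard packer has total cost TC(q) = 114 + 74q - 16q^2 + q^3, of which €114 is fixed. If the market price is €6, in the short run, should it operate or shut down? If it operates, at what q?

Shut down

From TC, MC = TC'(q) = 74 - 32q + 3q^2 and AVC = VC/q = 74 - 16q + q^2.
The AVC parabola has its vertex at q = 16/2 = 8, where AVC = 74 - 16·8 + 8^2 = €10.
With P < min AVC (€6 < €10), every unit sold adds to the loss.
Shutting down limits the loss to fixed cost, €114.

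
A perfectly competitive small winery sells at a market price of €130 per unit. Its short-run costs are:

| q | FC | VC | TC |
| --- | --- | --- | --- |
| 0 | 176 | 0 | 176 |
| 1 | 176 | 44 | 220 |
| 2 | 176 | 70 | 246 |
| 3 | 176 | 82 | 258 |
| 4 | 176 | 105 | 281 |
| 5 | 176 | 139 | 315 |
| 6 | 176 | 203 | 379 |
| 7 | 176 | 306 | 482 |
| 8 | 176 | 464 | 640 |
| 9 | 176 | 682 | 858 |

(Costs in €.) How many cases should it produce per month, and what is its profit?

q = 7; profit = €428

Compute π = P·q − TC at each output: q=0: -176; q=1: -90; q=2: 14; q=3: 132; q=4: 239; q=5: 335; q=6: 401; q=7: 428; q=8: 400; q=9: 312.
Profit is maximized at q = 7. AVC there is 306/7 = €43.71 ≤ P, so producing beats shutting down (which would give -€176).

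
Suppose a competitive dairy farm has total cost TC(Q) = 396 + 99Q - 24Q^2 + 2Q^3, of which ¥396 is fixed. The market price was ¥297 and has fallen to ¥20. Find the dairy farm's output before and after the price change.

Output falls from 11 to 0 (the firm shuts down)

MC = 99 - 48Q + 6Q^2; the shutdown threshold is min AVC = ¥27 (at Q = 6).
With P = ¥297 above the shutdown price, P = MC gives Q = 11.
At P = ¥20 < min AVC = ¥27, price no longer covers variable cost at any output, so the firm shuts down: Q = 0.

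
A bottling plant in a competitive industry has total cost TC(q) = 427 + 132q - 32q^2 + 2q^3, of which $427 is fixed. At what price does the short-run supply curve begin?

$4 per unit

Short-run supply begins at min AVC. From VC = 132q - 32q^2 + 2q^3, AVC = 132 - 32q + 2q^2.
dAVC/dq = -32 + 4q = 0 gives q = 8. min AVC = 132 - 32·8 + 2·8^2 = 4.
For P < $4 the firm produces nothing.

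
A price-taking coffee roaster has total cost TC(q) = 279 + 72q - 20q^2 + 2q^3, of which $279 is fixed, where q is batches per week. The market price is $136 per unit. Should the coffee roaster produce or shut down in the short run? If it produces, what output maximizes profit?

Produce at q = 8

Variable cost is VC = 72q - 20q^2 + 2q^3, so AVC = VC/q = 72 - 20q + 2q^2 and MC = dTC/dq = 72 - 40q + 6q^2.
The AVC parabola has its vertex at q = 20/4 = 5, where AVC = 72 - 20·5 + 2·5^2 = $22.
Since P = $136 ≥ min AVC = $22, price covers variable cost and the firm should produce.
P = MC gives -64 - 40q + 6q^2 = 0, with roots -4/3 and 8. Take the larger (rising MC): q* = 8.
Check: AVC at q = 8 is $40 ≤ P, so revenue covers variable cost.
Profit = P·q − TC = 136·8 − 599 = $489.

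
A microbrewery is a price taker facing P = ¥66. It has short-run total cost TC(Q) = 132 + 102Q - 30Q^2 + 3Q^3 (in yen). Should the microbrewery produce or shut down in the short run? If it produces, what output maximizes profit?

Strip out fixed cost: VC = 102Q - 30Q^2 + 3Q^3. Then AVC = 102 - 30Q + 3Q^2 and MC = 102 - 60Q + 9Q^2.
AVC hits its minimum where MC = AVC, at Q = 5, giving min AVC = 102 - 30·5 + 3·5^2 = ¥27.
Because ¥66 ≥ ¥27, revenue can cover variable cost; the firm operates.
P = MC gives 36 - 60Q + 9Q^2 = 0, with roots 2/3 and 6. Take the larger (rising MC): Q* = 6.
Check: AVC at Q = 6 is ¥30 ≤ P, so revenue covers variable cost.
Profit = P·Q − TC = 66·6 − 312 = ¥84.

Produce at Q = 6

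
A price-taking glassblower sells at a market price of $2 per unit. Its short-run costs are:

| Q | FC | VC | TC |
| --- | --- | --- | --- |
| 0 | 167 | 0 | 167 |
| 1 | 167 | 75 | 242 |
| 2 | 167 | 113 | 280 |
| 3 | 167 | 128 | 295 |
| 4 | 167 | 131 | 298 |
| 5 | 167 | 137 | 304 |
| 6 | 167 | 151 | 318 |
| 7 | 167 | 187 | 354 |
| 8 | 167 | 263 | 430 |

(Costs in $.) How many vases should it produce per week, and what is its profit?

Q = 0 (shut down); profit = -$167

Compute π = P·Q − TC at each output: Q=0: -167; Q=1: -240; Q=2: -276; Q=3: -289; Q=4: -290; Q=5: -294; Q=6: -306; Q=7: -340; Q=8: -414.
Profit is highest at Q = 0. Equivalently, the lowest AVC in the table is 151/6 ≈ $25.17 at Q = 6, and P = $2 falls below it — price never covers variable cost, so the firm shuts down and loses only its fixed cost.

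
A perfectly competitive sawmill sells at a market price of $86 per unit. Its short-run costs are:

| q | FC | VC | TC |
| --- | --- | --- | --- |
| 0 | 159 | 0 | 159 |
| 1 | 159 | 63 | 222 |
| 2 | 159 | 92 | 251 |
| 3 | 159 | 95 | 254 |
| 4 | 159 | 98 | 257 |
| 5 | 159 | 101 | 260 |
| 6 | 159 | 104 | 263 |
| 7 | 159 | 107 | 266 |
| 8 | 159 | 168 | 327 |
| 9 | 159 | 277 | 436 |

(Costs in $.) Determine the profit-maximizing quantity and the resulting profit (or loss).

q = 8; profit = $361

Profit at each row (π = 86q − TC): q=0: -159; q=1: -136; q=2: -79; q=3: 4; q=4: 87; q=5: 170; q=6: 253; q=7: 336; q=8: 361; q=9: 338.
Profit is maximized at q = 8. AVC there is 168/8 = $21 ≤ P, so producing beats shutting down (which would give -$159).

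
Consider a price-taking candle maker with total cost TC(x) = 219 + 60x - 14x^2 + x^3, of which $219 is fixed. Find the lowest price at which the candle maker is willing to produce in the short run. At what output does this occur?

Short-run supply begins at min AVC. From VC = 60x - 14x^2 + x^3, AVC = 60 - 14x + x^2.
dAVC/dx = -14 + 2x = 0 gives x = 7. min AVC = 60 - 14·7 + 7^2 = 11.
The firm shuts down for any P below $11.

$11 per unit, at x = 7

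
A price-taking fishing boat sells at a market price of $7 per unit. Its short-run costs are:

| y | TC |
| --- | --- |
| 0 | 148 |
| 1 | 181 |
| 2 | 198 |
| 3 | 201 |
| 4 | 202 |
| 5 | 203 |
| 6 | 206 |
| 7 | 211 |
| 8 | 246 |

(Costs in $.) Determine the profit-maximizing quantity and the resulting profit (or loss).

y = 0 (shut down); profit = -$148

Tabulate TR − TC: y=0: -148; y=1: -174; y=2: -184; y=3: -180; y=4: -174; y=5: -168; y=6: -164; y=7: -162; y=8: -190.
Profit is highest at y = 0. Equivalently, the lowest AVC in the table is 63/7 ≈ $9 at y = 7, and P = $7 falls below it — price never covers variable cost, so the firm shuts down and loses only its fixed cost.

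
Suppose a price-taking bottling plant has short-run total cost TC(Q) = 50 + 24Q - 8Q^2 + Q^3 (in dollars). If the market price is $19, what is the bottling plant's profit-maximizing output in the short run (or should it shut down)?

From TC, MC = TC'(Q) = 24 - 16Q + 3Q^2 and AVC = VC/Q = 24 - 8Q + Q^2.
The AVC parabola has its vertex at Q = 8/2 = 4, where AVC = 24 - 8·4 + 4^2 = $8.
Because $19 ≥ $8, revenue can cover variable cost; the firm operates.
Set P = MC: 19 = 24 - 16Q + 3Q^2 → 5 - 16Q + 3Q^2 = 0. The roots are Q = 1/3 and Q = 5; the profit-maximizing output is on the rising part of MC, so Q* = 5.
Check: AVC at Q = 5 is $9 ≤ P, so revenue covers variable cost.
Profit = P·Q − TC = 19·5 − 95 = $0.

Produce at Q = 5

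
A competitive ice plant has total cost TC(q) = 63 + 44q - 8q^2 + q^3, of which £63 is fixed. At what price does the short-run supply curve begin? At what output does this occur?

The shutdown price is the minimum of AVC. VC = 44q - 8q^2 + q^3, so AVC = 44 - 8q + q^2.
dAVC/dq = -8 + 2q = 0 gives q = 4. min AVC = 44 - 8·4 + 4^2 = 28.
The firm shuts down for any P below £28.

£28 per unit, at q = 4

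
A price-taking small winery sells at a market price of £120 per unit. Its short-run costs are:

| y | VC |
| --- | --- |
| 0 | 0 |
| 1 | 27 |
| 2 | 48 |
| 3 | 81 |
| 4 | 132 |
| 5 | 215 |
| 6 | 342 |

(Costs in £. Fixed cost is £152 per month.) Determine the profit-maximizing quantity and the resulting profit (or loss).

y = 5; profit = £233

Tabulate TR − TC: y=0: -152; y=1: -59; y=2: 40; y=3: 127; y=4: 196; y=5: 233; y=6: 226.
Profit is maximized at y = 5. AVC there is 215/5 = £43 ≤ P, so producing beats shutting down (which would give -£152).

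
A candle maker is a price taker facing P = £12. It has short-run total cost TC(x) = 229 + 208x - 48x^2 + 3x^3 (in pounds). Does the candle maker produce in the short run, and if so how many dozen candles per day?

Shut down

Variable cost is VC = 208x - 48x^2 + 3x^3, so AVC = VC/x = 208 - 48x + 3x^2 and MC = dTC/dx = 208 - 96x + 9x^2.
AVC hits its minimum where MC = AVC, at x = 8, giving min AVC = 208 - 48·8 + 3·8^2 = £16.
Since P = £12 < min AVC = £16, price fails to cover variable cost at any output.
Shutting down limits the loss to fixed cost, £229.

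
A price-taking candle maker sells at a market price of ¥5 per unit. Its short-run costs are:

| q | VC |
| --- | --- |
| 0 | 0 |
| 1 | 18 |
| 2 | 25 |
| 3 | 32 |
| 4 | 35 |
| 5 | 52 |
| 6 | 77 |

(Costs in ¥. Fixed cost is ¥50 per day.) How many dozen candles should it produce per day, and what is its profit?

Profit at each row (π = 5q − TC): q=0: -50; q=1: -63; q=2: -65; q=3: -67; q=4: -65; q=5: -77; q=6: -97.
Profit is highest at q = 0. Equivalently, the lowest AVC in the table is 35/4 ≈ ¥8.75 at q = 4, and P = ¥5 falls below it — price never covers variable cost, so the firm shuts down and loses only its fixed cost.

q = 0 (shut down); profit = -¥50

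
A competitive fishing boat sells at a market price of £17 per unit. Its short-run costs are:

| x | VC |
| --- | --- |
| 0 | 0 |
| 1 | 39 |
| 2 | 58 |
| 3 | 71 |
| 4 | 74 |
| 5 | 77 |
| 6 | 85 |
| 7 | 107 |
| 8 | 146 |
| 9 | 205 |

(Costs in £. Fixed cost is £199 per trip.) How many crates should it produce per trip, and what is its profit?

x = 6; profit = -£182

Compute π = P·x − TC at each output: x=0: -199; x=1: -221; x=2: -223; x=3: -219; x=4: -205; x=5: -191; x=6: -182; x=7: -187; x=8: -209; x=9: -251.
Profit is maximized at x = 6. AVC there is 85/6 = £14.17 ≤ P, so producing beats shutting down (which would give -£199).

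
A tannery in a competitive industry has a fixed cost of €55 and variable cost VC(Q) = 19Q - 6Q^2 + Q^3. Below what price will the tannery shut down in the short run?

Short-run supply begins at min AVC. From VC = 19Q - 6Q^2 + Q^3, AVC = 19 - 6Q + Q^2.
At the minimum of AVC, MC = AVC. MC = 19 - 12Q + 3Q^2; setting MC = AVC gives 2Q^2 - 6Q = 0, so Q = 3. min AVC = 10.
The firm shuts down for any P below €10.

€10 per unit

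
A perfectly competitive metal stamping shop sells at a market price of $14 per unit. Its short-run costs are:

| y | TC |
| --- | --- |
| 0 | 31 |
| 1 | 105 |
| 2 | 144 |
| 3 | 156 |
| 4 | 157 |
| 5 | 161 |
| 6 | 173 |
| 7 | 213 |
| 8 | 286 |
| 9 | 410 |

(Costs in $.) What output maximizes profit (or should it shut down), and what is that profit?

Compute π = P·y − TC at each output: y=0: -31; y=1: -91; y=2: -116; y=3: -114; y=4: -101; y=5: -91; y=6: -89; y=7: -115; y=8: -174; y=9: -284.
Profit is highest at y = 0. Equivalently, the lowest AVC in the table is 142/6 ≈ $23.67 at y = 6, and P = $14 falls below it — price never covers variable cost, so the firm shuts down and loses only its fixed cost.

y = 0 (shut down); profit = -$31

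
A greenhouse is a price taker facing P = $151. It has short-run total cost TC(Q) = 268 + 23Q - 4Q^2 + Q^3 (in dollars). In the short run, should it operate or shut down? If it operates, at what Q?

Produce at Q = 8

Variable cost is VC = 23Q - 4Q^2 + Q^3, so AVC = VC/Q = 23 - 4Q + Q^2 and MC = dTC/dQ = 23 - 8Q + 3Q^2.
The AVC parabola has its vertex at Q = 4/2 = 2, where AVC = 23 - 4·2 + 2^2 = $19.
Because $151 ≥ $19, revenue can cover variable cost; the firm operates.
P = MC gives -128 - 8Q + 3Q^2 = 0, with roots -16/3 and 8. Take the larger (rising MC): Q* = 8.
Check: AVC at Q = 8 is $55 ≤ P, so revenue covers variable cost.
Profit = P·Q − TC = 151·8 − 708 = $500.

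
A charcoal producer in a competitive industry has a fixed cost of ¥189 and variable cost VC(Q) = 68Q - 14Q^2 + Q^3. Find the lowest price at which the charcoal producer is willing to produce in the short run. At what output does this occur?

¥19 per unit, at Q = 7

The firm shuts down when price falls below the minimum of average variable cost. AVC = VC/Q = 68 - 14Q + Q^2.
At the minimum of AVC, MC = AVC. MC = 68 - 28Q + 3Q^2; setting MC = AVC gives 2Q^2 - 14Q = 0, so Q = 7. min AVC = 19.
So the shutdown price is ¥19.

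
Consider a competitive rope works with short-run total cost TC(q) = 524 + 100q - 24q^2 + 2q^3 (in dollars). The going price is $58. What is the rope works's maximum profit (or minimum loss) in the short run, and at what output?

AVC = 100 - 24q + 2q^2 has its minimum $28 at q = 6; price $58 clears that bar, so the firm operates.
MC = 100 - 48q + 6q^2. Setting P = MC and taking the root on the rising branch gives q* = 7.
TR = 58·7 = 406. TC = 524 + 210 = 734. Profit = 406 − 734 = -$328.
By producing, the firm covers all variable cost plus $196 of fixed cost; shutting down would lose the full $524.

Profit = -$328 at q = 7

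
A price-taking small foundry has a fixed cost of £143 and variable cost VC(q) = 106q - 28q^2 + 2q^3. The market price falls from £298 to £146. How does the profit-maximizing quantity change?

MC = 106 - 56q + 6q^2; the shutdown threshold is min AVC = £8 (at q = 7).
At P = £298 ≥ min AVC, set P = MC on the rising branch: q = 12.
At P = £146 ≥ min AVC, set P = MC: q = 10. The firm stays open but cuts output.

Output falls from 12 to 10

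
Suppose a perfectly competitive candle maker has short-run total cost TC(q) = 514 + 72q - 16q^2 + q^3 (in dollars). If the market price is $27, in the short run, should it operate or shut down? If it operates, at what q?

From TC, MC = TC'(q) = 72 - 32q + 3q^2 and AVC = VC/q = 72 - 16q + q^2.
AVC is minimized where dAVC/dq = -16 + 2q = 0, at q = 8; min AVC = 72 - 16·8 + 8^2 = $8.
P = $27 exceeds min AVC = $8, so the firm stays open.
Set P = MC: 27 = 72 - 32q + 3q^2 → 45 - 32q + 3q^2 = 0. The roots are q = 5/3 and q = 9; the profit-maximizing output is on the rising part of MC, so q* = 9.
Check: AVC at q = 9 is $9 ≤ P, so revenue covers variable cost.
Profit = P·q − TC = 27·9 − 595 = -$352, a loss, but smaller than the $514 fixed cost the firm would lose by shutting down.

Produce at q = 9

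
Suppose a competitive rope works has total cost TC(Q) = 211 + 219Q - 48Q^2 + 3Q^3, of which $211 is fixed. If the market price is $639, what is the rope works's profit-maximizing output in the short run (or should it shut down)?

Produce at Q = 14

Strip out fixed cost: VC = 219Q - 48Q^2 + 3Q^3. Then AVC = 219 - 48Q + 3Q^2 and MC = 219 - 96Q + 9Q^2.
The AVC parabola has its vertex at Q = 48/6 = 8, where AVC = 219 - 48·8 + 3·8^2 = $27.
Since P = $639 ≥ min AVC = $27, price covers variable cost and the firm should produce.
Set P = MC: 639 = 219 - 96Q + 9Q^2 → -420 - 96Q + 9Q^2 = 0. The roots are Q = -10/3 and Q = 14; the profit-maximizing output is on the rising part of MC, so Q* = 14.
Check: AVC at Q = 14 is $135 ≤ P, so revenue covers variable cost.
Profit = P·Q − TC = 639·14 − 2101 = $6845.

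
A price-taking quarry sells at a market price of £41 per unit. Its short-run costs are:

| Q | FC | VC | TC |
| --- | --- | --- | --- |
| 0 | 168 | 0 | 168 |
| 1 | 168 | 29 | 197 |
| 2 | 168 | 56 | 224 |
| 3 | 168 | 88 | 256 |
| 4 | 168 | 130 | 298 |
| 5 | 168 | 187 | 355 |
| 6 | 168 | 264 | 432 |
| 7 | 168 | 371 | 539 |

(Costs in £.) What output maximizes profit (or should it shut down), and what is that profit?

Profit at each row (π = 41Q − TC): Q=0: -168; Q=1: -156; Q=2: -142; Q=3: -133; Q=4: -134; Q=5: -150; Q=6: -186; Q=7: -252.
Profit is maximized at Q = 3. AVC there is 88/3 = £29.33 ≤ P, so producing beats shutting down (which would give -£168).

Q = 3; profit = -£133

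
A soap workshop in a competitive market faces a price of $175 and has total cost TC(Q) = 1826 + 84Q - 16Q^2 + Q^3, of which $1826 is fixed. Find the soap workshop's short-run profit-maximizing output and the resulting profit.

Profit = -$136 at Q = 13

AVC = 84 - 16Q + Q^2 has its minimum $20 at Q = 8; price $175 clears that bar, so the firm operates.
With MC = 84 - 32Q + 3Q^2, P = MC on the upward-sloping part at Q* = 13.
TR = 175·13 = 2275. TC = 1826 + 585 = 2411. Profit = 2275 − 2411 = -$136.
Shutting down would mean losing the fixed cost of $1826, so operating at a loss of $136 is better by $1690.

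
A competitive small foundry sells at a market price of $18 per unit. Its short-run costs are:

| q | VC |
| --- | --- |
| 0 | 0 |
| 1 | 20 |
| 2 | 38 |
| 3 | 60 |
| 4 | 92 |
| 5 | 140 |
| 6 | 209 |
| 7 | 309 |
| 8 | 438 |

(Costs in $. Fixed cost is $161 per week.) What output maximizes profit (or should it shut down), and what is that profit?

q = 0 (shut down); profit = -$161

Tabulate TR − TC: q=0: -161; q=1: -163; q=2: -163; q=3: -167; q=4: -181; q=5: -211; q=6: -262; q=7: -344; q=8: -455.
Profit is highest at q = 0. Equivalently, the lowest AVC in the table is 38/2 ≈ $19 at q = 2, and P = $18 falls below it — price never covers variable cost, so the firm shuts down and loses only its fixed cost.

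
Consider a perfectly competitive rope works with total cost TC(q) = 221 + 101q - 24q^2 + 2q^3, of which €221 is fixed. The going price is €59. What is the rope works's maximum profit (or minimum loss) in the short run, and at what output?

AVC = 101 - 24q + 2q^2 has its minimum €29 at q = 6; price €59 clears that bar, so the firm operates.
MC = 101 - 48q + 6q^2. Setting P = MC and taking the root on the rising branch gives q* = 7.
TR = 59·7 = 413. TC = 221 + 217 = 438. Profit = 413 − 438 = -€25.
Shutting down would mean losing the fixed cost of €221, so operating at a loss of €25 is better by €196.

Profit = -€25 at q = 7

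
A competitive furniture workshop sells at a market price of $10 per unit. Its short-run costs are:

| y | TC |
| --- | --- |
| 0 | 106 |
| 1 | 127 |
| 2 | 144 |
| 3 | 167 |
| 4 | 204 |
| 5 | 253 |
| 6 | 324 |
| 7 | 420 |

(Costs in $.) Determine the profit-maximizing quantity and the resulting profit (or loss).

y = 0 (shut down); profit = -$106

Profit at each row (π = 10y − TC): y=0: -106; y=1: -117; y=2: -124; y=3: -137; y=4: -164; y=5: -203; y=6: -264; y=7: -350.
Profit is highest at y = 0. Equivalently, the lowest AVC in the table is 38/2 ≈ $19 at y = 2, and P = $10 falls below it — price never covers variable cost, so the firm shuts down and loses only its fixed cost.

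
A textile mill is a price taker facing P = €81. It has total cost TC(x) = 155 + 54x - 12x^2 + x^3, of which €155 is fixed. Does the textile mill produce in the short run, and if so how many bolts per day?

Variable cost is VC = 54x - 12x^2 + x^3, so AVC = VC/x = 54 - 12x + x^2 and MC = dTC/dx = 54 - 24x + 3x^2.
AVC is minimized where dAVC/dx = -12 + 2x = 0, at x = 6; min AVC = 54 - 12·6 + 6^2 = €18.
P = €81 exceeds min AVC = €18, so the firm stays open.
Solving P = MC: -27 - 24x + 3x^2 = 0 ⇒ x = -1 or 9. On the upward-sloping branch, x* = 9.
Check: AVC at x = 9 is €27 ≤ P, so revenue covers variable cost.
Profit = P·x − TC = 81·9 − 398 = €331.

Produce at x = 9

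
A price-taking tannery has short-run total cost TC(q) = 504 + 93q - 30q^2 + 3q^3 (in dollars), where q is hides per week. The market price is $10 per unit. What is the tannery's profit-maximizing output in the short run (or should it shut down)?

Shut down

From TC, MC = TC'(q) = 93 - 60q + 9q^2 and AVC = VC/q = 93 - 30q + 3q^2.
AVC hits its minimum where MC = AVC, at q = 5, giving min AVC = 93 - 30·5 + 3·5^2 = $18.
With P < min AVC ($10 < $18), every unit sold adds to the loss.
The firm minimizes its loss by shutting down and losing only its fixed cost of $504.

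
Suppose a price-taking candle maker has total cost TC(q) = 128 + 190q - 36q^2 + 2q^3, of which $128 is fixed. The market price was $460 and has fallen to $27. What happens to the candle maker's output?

AVC = 190 - 36q + 2q^2, minimized at q = 9 where min AVC = $28. MC = 190 - 72q + 6q^2.
At P = $460 ≥ min AVC, set P = MC on the rising branch: q = 15.
At P = $27 < min AVC = $28, price no longer covers variable cost at any output, so the firm shuts down: q = 0.

Output falls from 15 to 0 (the firm shuts down)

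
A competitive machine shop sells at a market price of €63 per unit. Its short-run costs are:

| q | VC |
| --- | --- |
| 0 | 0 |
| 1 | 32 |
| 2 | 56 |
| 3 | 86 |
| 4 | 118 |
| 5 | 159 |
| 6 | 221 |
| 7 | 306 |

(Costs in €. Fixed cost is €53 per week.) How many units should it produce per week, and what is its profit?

q = 6; profit = €104

Profit at each row (π = 63q − TC): q=0: -53; q=1: -22; q=2: 17; q=3: 50; q=4: 81; q=5: 103; q=6: 104; q=7: 82.
Profit is maximized at q = 6. AVC there is 221/6 = €36.83 ≤ P, so producing beats shutting down (which would give -€53).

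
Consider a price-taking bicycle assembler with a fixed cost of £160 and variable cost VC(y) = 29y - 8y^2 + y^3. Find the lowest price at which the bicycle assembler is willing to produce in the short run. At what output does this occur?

£13 per unit, at y = 4

Short-run supply begins at min AVC. From VC = 29y - 8y^2 + y^3, AVC = 29 - 8y + y^2.
At the minimum of AVC, MC = AVC. MC = 29 - 16y + 3y^2; setting MC = AVC gives 2y^2 - 8y = 0, so y = 4. min AVC = 13.
So the shutdown price is £13.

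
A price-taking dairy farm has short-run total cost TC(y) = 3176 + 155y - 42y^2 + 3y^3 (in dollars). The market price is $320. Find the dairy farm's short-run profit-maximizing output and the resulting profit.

Profit = -$272 at y = 11

AVC = 155 - 42y + 3y^2; min AVC = $8 at y = 7. Since P = $320 ≥ min AVC, the firm produces.
MC = 155 - 84y + 9y^2. Setting P = MC and taking the root on the rising branch gives y* = 11.
TR = 320·11 = 3520. TC = 3176 + 616 = 3792. Profit = 3520 − 3792 = -$272.
Shutting down would mean losing the fixed cost of $3176, so operating at a loss of $272 is better by $2904.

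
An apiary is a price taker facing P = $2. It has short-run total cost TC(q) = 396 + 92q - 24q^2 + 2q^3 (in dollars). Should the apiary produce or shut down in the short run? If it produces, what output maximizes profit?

Shut down

From TC, MC = TC'(q) = 92 - 48q + 6q^2 and AVC = VC/q = 92 - 24q + 2q^2.
AVC hits its minimum where MC = AVC, at q = 6, giving min AVC = 92 - 24·6 + 2·6^2 = $20.
P = $2 lies below min AVC = $20; no output level covers variable cost.
The firm minimizes its loss by shutting down and losing only its fixed cost of $396.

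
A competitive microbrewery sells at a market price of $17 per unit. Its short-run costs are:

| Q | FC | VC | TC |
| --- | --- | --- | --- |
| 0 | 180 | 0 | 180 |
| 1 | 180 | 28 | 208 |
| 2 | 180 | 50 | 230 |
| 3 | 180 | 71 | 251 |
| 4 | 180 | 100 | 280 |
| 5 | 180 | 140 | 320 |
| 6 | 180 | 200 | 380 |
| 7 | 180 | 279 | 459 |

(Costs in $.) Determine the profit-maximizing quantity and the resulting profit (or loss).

Compute π = P·Q − TC at each output: Q=0: -180; Q=1: -191; Q=2: -196; Q=3: -200; Q=4: -212; Q=5: -235; Q=6: -278; Q=7: -340.
Profit is highest at Q = 0. Equivalently, the lowest AVC in the table is 71/3 ≈ $23.67 at Q = 3, and P = $17 falls below it — price never covers variable cost, so the firm shuts down and loses only its fixed cost.

Q = 0 (shut down); profit = -$180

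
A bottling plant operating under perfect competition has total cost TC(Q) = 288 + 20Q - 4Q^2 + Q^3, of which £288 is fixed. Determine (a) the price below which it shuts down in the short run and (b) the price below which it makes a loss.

Shutdown price = min AVC. AVC = 20 - 4Q + Q^2, with vertex at Q = 2 and minimum £16.
ATC = 288/Q + 20 - 4Q + Q^2. Setting dATC/dQ = −288/Q^2 − 4 + 2Q = 0 gives Q = 6 (since 2·6^3 − 4·6^2 = 288).
min ATC = 288/6 + 20 − 4·6 + 6^2 = £80. That is the break-even price.
Between these two prices the firm operates at a loss; above £80 it earns a profit.

Shutdown price = £16; break-even price = £80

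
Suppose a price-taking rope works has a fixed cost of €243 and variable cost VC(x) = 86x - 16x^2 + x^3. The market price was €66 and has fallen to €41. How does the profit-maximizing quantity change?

Output falls from 10 to 9

MC = 86 - 32x + 3x^2; the shutdown threshold is min AVC = €22 (at x = 8).
At P = €66 ≥ min AVC, set P = MC on the rising branch: x = 10.
At P = €41 ≥ min AVC, set P = MC: x = 9. The firm stays open but cuts output.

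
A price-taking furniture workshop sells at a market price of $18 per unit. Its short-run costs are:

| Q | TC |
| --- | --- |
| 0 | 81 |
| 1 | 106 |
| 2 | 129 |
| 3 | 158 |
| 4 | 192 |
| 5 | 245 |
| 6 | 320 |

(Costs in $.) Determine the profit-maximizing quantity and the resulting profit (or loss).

Q = 0 (shut down); profit = -$81

Tabulate TR − TC: Q=0: -81; Q=1: -88; Q=2: -93; Q=3: -104; Q=4: -120; Q=5: -155; Q=6: -212.
Profit is highest at Q = 0. Equivalently, the lowest AVC in the table is 48/2 ≈ $24 at Q = 2, and P = $18 falls below it — price never covers variable cost, so the firm shuts down and loses only its fixed cost.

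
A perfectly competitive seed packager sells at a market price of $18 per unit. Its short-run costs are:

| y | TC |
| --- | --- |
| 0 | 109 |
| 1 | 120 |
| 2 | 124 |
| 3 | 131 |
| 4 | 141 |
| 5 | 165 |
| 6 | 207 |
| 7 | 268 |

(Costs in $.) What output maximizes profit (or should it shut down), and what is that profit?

Compute π = P·y − TC at each output: y=0: -109; y=1: -102; y=2: -88; y=3: -77; y=4: -69; y=5: -75; y=6: -99; y=7: -142.
Profit is maximized at y = 4. AVC there is 32/4 = $8 ≤ P, so producing beats shutting down (which would give -$109).

y = 4; profit = -$69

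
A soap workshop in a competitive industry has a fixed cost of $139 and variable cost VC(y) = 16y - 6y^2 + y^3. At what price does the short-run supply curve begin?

$7 per unit

The shutdown price is the minimum of AVC. VC = 16y - 6y^2 + y^3, so AVC = 16 - 6y + y^2.
At the minimum of AVC, MC = AVC. MC = 16 - 12y + 3y^2; setting MC = AVC gives 2y^2 - 6y = 0, so y = 3. min AVC = 7.
The firm shuts down for any P below $7.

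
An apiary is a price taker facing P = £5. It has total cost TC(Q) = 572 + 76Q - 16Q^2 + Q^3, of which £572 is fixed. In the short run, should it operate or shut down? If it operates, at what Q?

Shut down

From TC, MC = TC'(Q) = 76 - 32Q + 3Q^2 and AVC = VC/Q = 76 - 16Q + Q^2.
AVC hits its minimum where MC = AVC, at Q = 8, giving min AVC = 76 - 16·8 + 8^2 = £12.
Since P = £5 < min AVC = £12, price fails to cover variable cost at any output.
Best response: produce nothing and absorb the £572 fixed cost.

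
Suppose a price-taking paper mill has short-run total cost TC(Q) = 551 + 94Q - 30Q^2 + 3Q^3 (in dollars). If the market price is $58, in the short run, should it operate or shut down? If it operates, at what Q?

Produce at Q = 6

From TC, MC = TC'(Q) = 94 - 60Q + 9Q^2 and AVC = VC/Q = 94 - 30Q + 3Q^2.
AVC is minimized where dAVC/dQ = -30 + 6Q = 0, at Q = 5; min AVC = 94 - 30·5 + 3·5^2 = $19.
Because $58 ≥ $19, revenue can cover variable cost; the firm operates.
P = MC gives 36 - 60Q + 9Q^2 = 0, with roots 2/3 and 6. Take the larger (rising MC): Q* = 6.
Check: AVC at Q = 6 is $22 ≤ P, so revenue covers variable cost.
Profit = P·Q − TC = 58·6 − 683 = -$335, a loss, but smaller than the $551 fixed cost the firm would lose by shutting down.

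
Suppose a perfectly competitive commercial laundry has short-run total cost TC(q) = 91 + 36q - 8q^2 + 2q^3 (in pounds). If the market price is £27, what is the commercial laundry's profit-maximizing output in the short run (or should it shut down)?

Strip out fixed cost: VC = 36q - 8q^2 + 2q^3. Then AVC = 36 - 8q + 2q^2 and MC = 36 - 16q + 6q^2.
AVC is minimized where dAVC/dq = -8 + 4q = 0, at q = 2; min AVC = 36 - 8·2 + 2·2^2 = £28.
Since P = £27 < min AVC = £28, price fails to cover variable cost at any output.
The firm minimizes its loss by shutting down and losing only its fixed cost of £91.

Shut down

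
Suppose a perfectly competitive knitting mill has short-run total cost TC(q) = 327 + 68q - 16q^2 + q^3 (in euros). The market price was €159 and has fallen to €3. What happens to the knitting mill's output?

AVC = 68 - 16q + q^2, minimized at q = 8 where min AVC = €4. MC = 68 - 32q + 3q^2.
At P = €159 ≥ min AVC, set P = MC on the rising branch: q = 13.
At P = €3 < min AVC = €4, price no longer covers variable cost at any output, so the firm shuts down: q = 0.

Output falls from 13 to 0 (the firm shuts down)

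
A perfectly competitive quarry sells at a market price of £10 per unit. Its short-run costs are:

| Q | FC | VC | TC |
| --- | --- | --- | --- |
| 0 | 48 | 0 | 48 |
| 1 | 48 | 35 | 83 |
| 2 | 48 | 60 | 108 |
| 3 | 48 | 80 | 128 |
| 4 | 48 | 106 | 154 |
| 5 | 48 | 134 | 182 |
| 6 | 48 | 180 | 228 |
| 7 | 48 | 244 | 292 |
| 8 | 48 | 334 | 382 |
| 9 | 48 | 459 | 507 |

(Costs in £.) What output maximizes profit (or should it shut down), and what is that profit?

Tabulate TR − TC: Q=0: -48; Q=1: -73; Q=2: -88; Q=3: -98; Q=4: -114; Q=5: -132; Q=6: -168; Q=7: -222; Q=8: -302; Q=9: -417.
Profit is highest at Q = 0. Equivalently, the lowest AVC in the table is 106/4 ≈ £26.50 at Q = 4, and P = £10 falls below it — price never covers variable cost, so the firm shuts down and loses only its fixed cost.

Q = 0 (shut down); profit = -£48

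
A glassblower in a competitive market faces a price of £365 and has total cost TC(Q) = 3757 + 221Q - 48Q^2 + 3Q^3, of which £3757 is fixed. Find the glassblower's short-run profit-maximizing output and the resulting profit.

AVC = 221 - 48Q + 3Q^2; min AVC = £29 at Q = 8. Since P = £365 ≥ min AVC, the firm produces.
With MC = 221 - 96Q + 9Q^2, P = MC on the upward-sloping part at Q* = 12.
TR = 365·12 = 4380. TC = 3757 + 924 = 4681. Profit = 4380 − 4681 = -£301.
Shutting down would mean losing the fixed cost of £3757, so operating at a loss of £301 is better by £3456.

Profit = -£301 at Q = 12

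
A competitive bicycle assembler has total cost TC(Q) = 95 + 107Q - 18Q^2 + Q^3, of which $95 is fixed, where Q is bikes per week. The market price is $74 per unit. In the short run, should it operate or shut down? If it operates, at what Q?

Strip out fixed cost: VC = 107Q - 18Q^2 + Q^3. Then AVC = 107 - 18Q + Q^2 and MC = 107 - 36Q + 3Q^2.
AVC hits its minimum where MC = AVC, at Q = 9, giving min AVC = 107 - 18·9 + 9^2 = $26.
Since P = $74 ≥ min AVC = $26, price covers variable cost and the firm should produce.
Solving P = MC: 33 - 36Q + 3Q^2 = 0 ⇒ Q = 1 or 11. On the upward-sloping branch, Q* = 11.
Check: AVC at Q = 11 is $30 ≤ P, so revenue covers variable cost.
Profit = P·Q − TC = 74·11 − 425 = $389.

Produce at Q = 11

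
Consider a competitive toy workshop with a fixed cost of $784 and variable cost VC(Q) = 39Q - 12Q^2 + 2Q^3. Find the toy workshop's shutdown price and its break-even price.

AVC = 39 - 12Q + 2Q^2; minimized at Q = 3, giving min AVC = $21. That is the shutdown price.
ATC = 784/Q + 39 - 12Q + 2Q^2. Setting dATC/dQ = −784/Q^2 − 12 + 4Q = 0 gives Q = 7 (since 4·7^3 − 12·7^2 = 784).
min ATC = 784/7 + 39 − 12·7 + 2·7^2 = $165. That is the break-even price.
Between these two prices the firm operates at a loss; above $165 it earns a profit.

Shutdown price = $21; break-even price = $165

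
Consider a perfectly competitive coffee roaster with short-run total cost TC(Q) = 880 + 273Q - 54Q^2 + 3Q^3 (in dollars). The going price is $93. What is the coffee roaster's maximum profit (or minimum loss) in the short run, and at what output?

Profit = -$280 at Q = 10

AVC = 273 - 54Q + 3Q^2 has its minimum $30 at Q = 9; price $93 clears that bar, so the firm operates.
MC = 273 - 108Q + 9Q^2. Setting P = MC and taking the root on the rising branch gives Q* = 10.
TR = 93·10 = 930. TC = 880 + 330 = 1210. Profit = 930 − 1210 = -$280.
By producing, the firm covers all variable cost plus $600 of fixed cost; shutting down would lose the full $880.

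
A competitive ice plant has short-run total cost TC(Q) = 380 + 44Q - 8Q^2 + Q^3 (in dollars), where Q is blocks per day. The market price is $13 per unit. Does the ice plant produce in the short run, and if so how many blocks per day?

Shut down

From TC, MC = TC'(Q) = 44 - 16Q + 3Q^2 and AVC = VC/Q = 44 - 8Q + Q^2.
AVC is minimized where dAVC/dQ = -8 + 2Q = 0, at Q = 4; min AVC = 44 - 8·4 + 4^2 = $28.
P = $13 lies below min AVC = $28; no output level covers variable cost.
Best response: produce nothing and absorb the $380 fixed cost.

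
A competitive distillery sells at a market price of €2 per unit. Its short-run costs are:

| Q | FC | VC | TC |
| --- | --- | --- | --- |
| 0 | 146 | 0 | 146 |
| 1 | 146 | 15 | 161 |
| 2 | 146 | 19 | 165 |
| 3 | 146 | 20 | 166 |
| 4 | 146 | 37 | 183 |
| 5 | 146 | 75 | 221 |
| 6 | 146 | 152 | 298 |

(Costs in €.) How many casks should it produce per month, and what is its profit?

Q = 0 (shut down); profit = -€146

Compute π = P·Q − TC at each output: Q=0: -146; Q=1: -159; Q=2: -161; Q=3: -160; Q=4: -175; Q=5: -211; Q=6: -286.
Profit is highest at Q = 0. Equivalently, the lowest AVC in the table is 20/3 ≈ €6.67 at Q = 3, and P = €2 falls below it — price never covers variable cost, so the firm shuts down and loses only its fixed cost.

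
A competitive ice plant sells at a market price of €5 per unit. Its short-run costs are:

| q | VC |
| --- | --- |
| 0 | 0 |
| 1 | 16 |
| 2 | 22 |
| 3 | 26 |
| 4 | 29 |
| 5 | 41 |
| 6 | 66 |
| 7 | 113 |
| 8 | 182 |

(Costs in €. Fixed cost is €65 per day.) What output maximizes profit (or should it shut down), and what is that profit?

q = 0 (shut down); profit = -€65

Tabulate TR − TC: q=0: -65; q=1: -76; q=2: -77; q=3: -76; q=4: -74; q=5: -81; q=6: -101; q=7: -143; q=8: -207.
Profit is highest at q = 0. Equivalently, the lowest AVC in the table is 29/4 ≈ €7.25 at q = 4, and P = €5 falls below it — price never covers variable cost, so the firm shuts down and loses only its fixed cost.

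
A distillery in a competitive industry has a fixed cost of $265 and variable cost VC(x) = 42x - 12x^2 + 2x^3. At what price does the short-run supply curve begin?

$24 per unit

The shutdown price is the minimum of AVC. VC = 42x - 12x^2 + 2x^3, so AVC = 42 - 12x + 2x^2.
dAVC/dx = -12 + 4x = 0 gives x = 3. min AVC = 42 - 12·3 + 2·3^2 = 24.
The firm shuts down for any P below $24.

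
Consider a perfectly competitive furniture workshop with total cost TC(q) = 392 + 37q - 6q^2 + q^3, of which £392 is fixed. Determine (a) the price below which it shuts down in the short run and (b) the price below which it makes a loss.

AVC = 37 - 6q + q^2; minimized at q = 3, giving min AVC = £28. That is the shutdown price.
ATC = 392/q + 37 - 6q + q^2. Setting dATC/dq = −392/q^2 − 6 + 2q = 0 gives q = 7 (since 2·7^3 − 6·7^2 = 392).
min ATC = 392/7 + 37 − 6·7 + 7^2 = £100. That is the break-even price.
Between these two prices the firm operates at a loss; above £100 it earns a profit.

Shutdown price = £28; break-even price = £100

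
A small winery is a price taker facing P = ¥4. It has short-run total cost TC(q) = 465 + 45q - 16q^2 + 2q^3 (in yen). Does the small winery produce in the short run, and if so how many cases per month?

From TC, MC = TC'(q) = 45 - 32q + 6q^2 and AVC = VC/q = 45 - 16q + 2q^2.
AVC hits its minimum where MC = AVC, at q = 4, giving min AVC = 45 - 16·4 + 2·4^2 = ¥13.
With P < min AVC (¥4 < ¥13), every unit sold adds to the loss.
The firm minimizes its loss by shutting down and losing only its fixed cost of ¥465.

Shut down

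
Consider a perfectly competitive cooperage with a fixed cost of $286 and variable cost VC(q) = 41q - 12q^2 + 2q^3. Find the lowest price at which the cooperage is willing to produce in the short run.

$23 per unit

The firm shuts down when price falls below the minimum of average variable cost. AVC = VC/q = 41 - 12q + 2q^2.
dAVC/dq = -12 + 4q = 0 gives q = 3. min AVC = 41 - 12·3 + 2·3^2 = 23.
For P < $23 the firm produces nothing.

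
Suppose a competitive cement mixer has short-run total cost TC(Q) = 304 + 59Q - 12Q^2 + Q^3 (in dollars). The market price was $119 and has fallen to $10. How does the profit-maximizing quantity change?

Output falls from 10 to 0 (the firm shuts down)

AVC = 59 - 12Q + Q^2, minimized at Q = 6 where min AVC = $23. MC = 59 - 24Q + 3Q^2.
With P = $119 above the shutdown price, P = MC gives Q = 10.
At P = $10 < min AVC = $23, price no longer covers variable cost at any output, so the firm shuts down: Q = 0.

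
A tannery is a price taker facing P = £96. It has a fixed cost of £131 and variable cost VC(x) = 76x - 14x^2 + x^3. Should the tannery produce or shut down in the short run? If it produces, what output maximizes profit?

Produce at x = 10

Variable cost is VC = 76x - 14x^2 + x^3, so AVC = VC/x = 76 - 14x + x^2 and MC = dTC/dx = 76 - 28x + 3x^2.
AVC is minimized where dAVC/dx = -14 + 2x = 0, at x = 7; min AVC = 76 - 14·7 + 7^2 = £27.
Since P = £96 ≥ min AVC = £27, price covers variable cost and the firm should produce.
Solving P = MC: -20 - 28x + 3x^2 = 0 ⇒ x = -2/3 or 10. On the upward-sloping branch, x* = 10.
Check: AVC at x = 10 is £36 ≤ P, so revenue covers variable cost.
Profit = P·x − TC = 96·10 − 491 = £469.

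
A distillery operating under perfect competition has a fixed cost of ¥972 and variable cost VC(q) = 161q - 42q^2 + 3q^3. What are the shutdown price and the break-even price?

Shutdown price = ¥14; break-even price = ¥134

AVC = 161 - 42q + 3q^2; minimized at q = 7, giving min AVC = ¥14. That is the shutdown price.
ATC = 972/q + 161 - 42q + 3q^2. Setting dATC/dq = −972/q^2 − 42 + 6q = 0 gives q = 9 (since 6·9^3 − 42·9^2 = 972).
min ATC = 972/9 + 161 − 42·9 + 3·9^2 = ¥134. That is the break-even price.
Between these two prices the firm operates at a loss; above ¥134 it earns a profit.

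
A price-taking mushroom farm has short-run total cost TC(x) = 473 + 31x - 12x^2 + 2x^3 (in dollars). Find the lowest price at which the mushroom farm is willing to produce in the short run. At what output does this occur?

$13 per unit, at x = 3

The shutdown price is the minimum of AVC. VC = 31x - 12x^2 + 2x^3, so AVC = 31 - 12x + 2x^2.
At the minimum of AVC, MC = AVC. MC = 31 - 24x + 6x^2; setting MC = AVC gives 4x^2 - 12x = 0, so x = 3. min AVC = 13.
So the shutdown price is $13.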